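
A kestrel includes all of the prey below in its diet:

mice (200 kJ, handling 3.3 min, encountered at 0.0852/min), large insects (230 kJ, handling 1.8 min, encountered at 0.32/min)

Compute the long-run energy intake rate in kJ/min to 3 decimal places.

R = (0.0852×200 + 0.32×230) / (1 + 0.0852×3.3 + 0.32×1.8) = 90.64/1.857 = 48.81 kJ/min.

48.806 kJ/min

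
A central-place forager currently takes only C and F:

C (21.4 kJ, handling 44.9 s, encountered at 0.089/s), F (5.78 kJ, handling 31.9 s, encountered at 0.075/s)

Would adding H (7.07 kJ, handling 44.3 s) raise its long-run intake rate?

No

Current rate: (0.089×21.4 + 0.075×5.78)/(1 + 0.089×44.9 + 0.075×31.9) = 0.3164 kJ/s.
Profitability of H: 7.07/44.3 = 0.1596 kJ/s.
Since 0.1596 < R, time spent handling H is better spent searching.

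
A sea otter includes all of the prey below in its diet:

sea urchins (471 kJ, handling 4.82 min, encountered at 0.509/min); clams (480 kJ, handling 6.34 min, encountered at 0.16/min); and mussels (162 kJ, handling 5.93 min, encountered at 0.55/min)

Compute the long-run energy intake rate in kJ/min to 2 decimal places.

R = (0.509×471 + 0.16×480 + 0.55×162) / (1 + 0.509×4.82 + 0.16×6.34 + 0.55×5.93) = 405.6/7.729 = 52.48 kJ/min.

52.48 kJ/min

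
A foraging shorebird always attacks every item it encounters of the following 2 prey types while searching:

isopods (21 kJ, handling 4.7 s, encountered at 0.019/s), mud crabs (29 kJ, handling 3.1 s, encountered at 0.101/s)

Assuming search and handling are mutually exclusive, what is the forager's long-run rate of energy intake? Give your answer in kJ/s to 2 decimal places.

2.37 kJ/s

Energy encountered per unit search time: 0.019×21 + 0.101×29 = 3.328 kJ/s.
Handling time per unit search time: 0.019×4.7 + 0.101×3.1 = 0.4024.
Rate = 3.328/(1 + 0.4024) = 2.373 kJ/s.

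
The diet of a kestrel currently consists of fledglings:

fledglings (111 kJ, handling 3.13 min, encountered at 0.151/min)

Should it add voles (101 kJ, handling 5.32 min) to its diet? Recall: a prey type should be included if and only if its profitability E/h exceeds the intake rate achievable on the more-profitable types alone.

Yes

Current rate: (0.151×111)/(1 + 0.151×3.13) = 11.38 kJ/min.
Profitability of voles: 101/5.32 = 18.98 kJ/min.
Since 18.98 > R, including voles increases the long-run rate.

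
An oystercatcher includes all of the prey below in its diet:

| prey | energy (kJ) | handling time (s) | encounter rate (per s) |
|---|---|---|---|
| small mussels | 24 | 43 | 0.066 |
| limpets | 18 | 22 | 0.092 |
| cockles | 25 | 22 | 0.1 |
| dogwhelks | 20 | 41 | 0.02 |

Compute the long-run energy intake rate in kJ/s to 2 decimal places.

0.69 kJ/s

Energy encountered per unit search time: 0.066×24 + 0.092×18 + 0.1×25 + 0.02×20 = 6.14 kJ/s.
Handling time per unit search time: 0.066×43 + 0.092×22 + 0.1×22 + 0.02×41 = 7.882.
Rate = 6.14/(1 + 7.882) = 0.6913 kJ/s.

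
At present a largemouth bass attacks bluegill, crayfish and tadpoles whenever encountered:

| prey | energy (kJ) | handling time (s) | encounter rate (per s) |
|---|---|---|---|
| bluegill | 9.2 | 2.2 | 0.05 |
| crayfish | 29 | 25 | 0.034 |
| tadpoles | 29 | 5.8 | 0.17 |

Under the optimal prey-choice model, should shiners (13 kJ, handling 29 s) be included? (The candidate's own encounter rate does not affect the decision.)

No

Current rate: (0.05×9.2 + 0.034×29 + 0.17×29)/(1 + 0.05×2.2 + 0.034×25 + 0.17×5.8) = 2.164 kJ/s.
shiners: E/h = 13/29 = 0.4483 kJ/s.
Since 0.4483 < R, time spent handling shiners is better spent searching.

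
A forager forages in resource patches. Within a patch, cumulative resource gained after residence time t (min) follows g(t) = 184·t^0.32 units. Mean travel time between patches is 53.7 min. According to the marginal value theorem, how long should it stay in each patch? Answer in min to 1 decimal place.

25.3 min

Maximise g(t)/(T+t): set derivative to zero → g'(t)(T+t) = g(t).
g'(t) = 0.32·184·t^-0.68. Setting 0.32·184·t^-0.68 = 184·t^0.32/(53.7+t) gives 0.32(53.7+t) = t, so 0.68·t = 0.32×53.7.
t* = 0.32×53.7/0.68 = 25.27 min.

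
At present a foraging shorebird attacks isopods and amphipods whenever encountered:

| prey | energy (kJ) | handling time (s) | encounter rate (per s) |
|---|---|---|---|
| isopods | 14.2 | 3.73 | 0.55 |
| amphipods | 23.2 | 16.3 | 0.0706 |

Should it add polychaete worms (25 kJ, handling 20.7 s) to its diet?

No

Current rate: (0.55×14.2 + 0.0706×23.2)/(1 + 0.55×3.73 + 0.0706×16.3) = 2.248 kJ/s.
Profitability of polychaete worms: 25/20.7 = 1.208 kJ/s.
1.208 < 2.248, so adding polychaete worms would lower the average — exclude it.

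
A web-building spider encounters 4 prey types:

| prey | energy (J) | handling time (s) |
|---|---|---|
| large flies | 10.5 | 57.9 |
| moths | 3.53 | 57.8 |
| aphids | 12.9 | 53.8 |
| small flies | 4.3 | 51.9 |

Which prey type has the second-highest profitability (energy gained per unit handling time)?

Profitability E/h (J/s): large flies = 10.5/57.9 = 0.181, moths = 3.53/57.8 = 0.0611, aphids = 12.9/53.8 = 0.24, small flies = 4.3/51.9 = 0.0829.
Ranked: aphids > large flies > small flies > moths.

large flies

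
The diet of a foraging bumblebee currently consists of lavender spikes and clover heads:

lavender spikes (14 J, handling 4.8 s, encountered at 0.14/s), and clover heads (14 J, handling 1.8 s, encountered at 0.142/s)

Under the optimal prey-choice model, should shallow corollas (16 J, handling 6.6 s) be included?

Current rate: (0.14×14 + 0.142×14)/(1 + 0.14×4.8 + 0.142×1.8) = 2.048 J/s.
shallow corollas: E/h = 16/6.6 = 2.424 J/s.
Since 2.424 > R, including shallow corollas increases the long-run rate.

Yes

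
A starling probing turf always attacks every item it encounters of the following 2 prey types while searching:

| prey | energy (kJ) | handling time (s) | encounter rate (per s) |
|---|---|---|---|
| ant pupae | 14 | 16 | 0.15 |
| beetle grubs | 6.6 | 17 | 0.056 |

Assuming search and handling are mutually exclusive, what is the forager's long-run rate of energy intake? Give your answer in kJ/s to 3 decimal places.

Energy encountered per unit search time: 0.15×14 + 0.056×6.6 = 2.47 kJ/s.
Handling time per unit search time: 0.15×16 + 0.056×17 = 3.352.
Rate = 2.47/(1 + 3.352) = 0.5675 kJ/s.

0.567 kJ/s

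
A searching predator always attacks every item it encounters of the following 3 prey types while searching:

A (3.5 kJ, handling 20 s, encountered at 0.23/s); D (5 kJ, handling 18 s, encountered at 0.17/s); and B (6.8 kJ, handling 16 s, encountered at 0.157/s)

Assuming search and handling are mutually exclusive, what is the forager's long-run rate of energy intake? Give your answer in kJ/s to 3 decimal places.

0.244 kJ/s

R = Σλ_iE_i / (1 + Σλ_ih_i)
Numerator: 0.23×3.5 + 0.17×5 + 0.157×6.8 = 2.723
Denominator: 1 + 0.23×20 + 0.17×18 + 0.157×16 = 11.17
R = 2.723/11.17 = 0.2437 kJ/s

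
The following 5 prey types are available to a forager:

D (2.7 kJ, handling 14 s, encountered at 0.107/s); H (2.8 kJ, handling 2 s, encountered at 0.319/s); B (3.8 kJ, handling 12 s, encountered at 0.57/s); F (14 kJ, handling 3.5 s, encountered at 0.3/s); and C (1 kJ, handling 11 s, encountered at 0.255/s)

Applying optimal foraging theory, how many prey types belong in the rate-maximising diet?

1

E/h in descending order: F 4, H 1.4, B 0.317, D 0.193, C 0.0909 kJ/s. The optimal diet is the largest prefix of this list for which every included type satisfies E_i/h_i > R on the types above it.
Rate on top 1: 2.049. H: 1.4 < 2.049 → exclude; stop.
Optimal diet: F — 1 of 5 types.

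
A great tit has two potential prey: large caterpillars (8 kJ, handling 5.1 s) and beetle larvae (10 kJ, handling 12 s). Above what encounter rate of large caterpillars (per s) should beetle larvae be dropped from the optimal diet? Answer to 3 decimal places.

Drop beetle larvae once their profitability E₂/h₂ falls below the rate achievable on large caterpillars alone: E₂/h₂ = λE₁/(1 + λh₁).
Solve for λ: λE₁h₂ = E₂(1 + λh₁) → λ(E₁h₂ − E₂h₁) = E₂ → λ = E₂/(E₁h₂ − E₂h₁).
λ = 10/(8×12 − 10×5.1) = 10/45 = 0.2222 per s.

0.222 per s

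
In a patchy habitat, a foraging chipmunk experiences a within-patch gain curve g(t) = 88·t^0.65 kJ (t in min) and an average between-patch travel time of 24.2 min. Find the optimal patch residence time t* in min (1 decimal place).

44.9 min

Maximise g(t)/(T+t): set derivative to zero → g'(t)(T+t) = g(t).
g'(t) = 0.65·88·t^-0.35. Setting 0.65·88·t^-0.35 = 88·t^0.65/(24.2+t) gives 0.65(24.2+t) = t, so 0.35·t = 0.65×24.2.
t* = 0.65×24.2/0.35 = 44.94 min.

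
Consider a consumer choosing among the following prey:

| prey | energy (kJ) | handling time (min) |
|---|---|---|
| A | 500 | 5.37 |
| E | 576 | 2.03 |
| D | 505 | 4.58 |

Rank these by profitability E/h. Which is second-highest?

D

In descending order of E/h:
E: 576/2.03 = 284 kJ/min
D: 505/4.58 = 110 kJ/min
A: 500/5.37 = 93.1 kJ/min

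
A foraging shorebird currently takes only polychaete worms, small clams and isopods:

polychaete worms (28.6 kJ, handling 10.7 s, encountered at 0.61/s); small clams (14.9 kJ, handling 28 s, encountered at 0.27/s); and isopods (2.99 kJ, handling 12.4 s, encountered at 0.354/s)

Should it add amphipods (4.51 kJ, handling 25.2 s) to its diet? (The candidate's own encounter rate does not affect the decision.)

Current rate: (0.61×28.6 + 0.27×14.9 + 0.354×2.99)/(1 + 0.61×10.7 + 0.27×28 + 0.354×12.4) = 1.157 kJ/s.
Profitability of amphipods: 4.51/25.2 = 0.179 kJ/s.
0.179 < 1.157, so adding amphipods would lower the average — exclude it.

No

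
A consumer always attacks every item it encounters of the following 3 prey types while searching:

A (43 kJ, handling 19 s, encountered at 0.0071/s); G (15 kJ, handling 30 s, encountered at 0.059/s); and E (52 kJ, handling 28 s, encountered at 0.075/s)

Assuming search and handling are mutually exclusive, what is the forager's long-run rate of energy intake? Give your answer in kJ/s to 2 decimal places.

R = Σλ_iE_i / (1 + Σλ_ih_i)
Numerator: 0.0071×43 + 0.059×15 + 0.075×52 = 5.09
Denominator: 1 + 0.0071×19 + 0.059×30 + 0.075×28 = 5.005
R = 5.09/5.005 = 1.017 kJ/s

1.02 kJ/s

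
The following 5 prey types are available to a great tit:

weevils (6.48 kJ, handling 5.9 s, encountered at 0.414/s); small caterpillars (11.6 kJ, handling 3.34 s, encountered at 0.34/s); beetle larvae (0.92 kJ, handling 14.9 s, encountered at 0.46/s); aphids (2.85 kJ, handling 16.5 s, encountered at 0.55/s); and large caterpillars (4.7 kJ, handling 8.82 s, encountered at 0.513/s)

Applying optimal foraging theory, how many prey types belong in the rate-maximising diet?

1

Profitabilities (E/h, kJ/s): small caterpillars 3.47, weevils 1.1, large caterpillars 0.533, aphids 0.173, beetle larvae 0.0617. Add prey in this order while the next type's profitability exceeds the intake rate on those already taken.
Rate on top 1: 1.847. weevils: 1.1 < 1.847 → exclude; stop.
Optimal diet: small caterpillars — 1 of 5 types.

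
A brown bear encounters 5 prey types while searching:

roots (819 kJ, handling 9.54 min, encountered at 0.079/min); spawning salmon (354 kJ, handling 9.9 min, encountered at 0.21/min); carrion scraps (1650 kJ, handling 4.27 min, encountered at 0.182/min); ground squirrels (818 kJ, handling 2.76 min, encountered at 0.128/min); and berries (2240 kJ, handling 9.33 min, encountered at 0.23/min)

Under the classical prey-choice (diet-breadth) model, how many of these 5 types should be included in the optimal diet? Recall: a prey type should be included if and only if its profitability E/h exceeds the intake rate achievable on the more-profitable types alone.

Rank by E/h (kJ/min): carrion scraps 386, ground squirrels 296, berries 240, roots 85.8, spawning salmon 35.8. Include each in turn until the next type's E/h falls below the running intake rate.
Rate on top 1: 169. ground squirrels: 296 > 169 → include.
Rate on top 2: 190.1. berries: 240 > 190.1 → include.
Rate on top 3: 215.2. roots: 85.8 < 215.2 → exclude; stop.
Optimal diet: carrion scraps, ground squirrels, berries — 3 of 5 types.

3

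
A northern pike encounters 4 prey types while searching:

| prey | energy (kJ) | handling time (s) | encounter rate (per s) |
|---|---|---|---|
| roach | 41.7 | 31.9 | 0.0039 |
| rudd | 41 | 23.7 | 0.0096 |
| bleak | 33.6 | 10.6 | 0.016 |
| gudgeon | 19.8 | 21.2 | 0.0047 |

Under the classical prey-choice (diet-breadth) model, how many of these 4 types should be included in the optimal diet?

4

Profitabilities (E/h, kJ/s): bleak 3.17, rudd 1.73, roach 1.31, gudgeon 0.934. Add prey in this order while the next type's profitability exceeds the intake rate on those already taken.
Rate on top 1: 0.4596. rudd: 1.73 > 0.4596 → include.
Rate on top 2: 0.6665. roach: 1.31 > 0.6665 → include.
Rate on top 3: 0.7189. gudgeon: 0.934 > 0.7189 → include.
Optimal diet: bleak, rudd, roach, gudgeon — 4 of 4 types.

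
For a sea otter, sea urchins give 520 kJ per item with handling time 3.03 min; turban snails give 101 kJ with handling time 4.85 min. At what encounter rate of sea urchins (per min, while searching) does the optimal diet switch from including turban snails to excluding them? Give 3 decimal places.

At the threshold, the rate on sea urchins alone equals the profitability of turban snails: λ·520/(1 + λ·3.03) = 101/4.85 = 20.82.
Rearranging, λ(520 − 20.82×3.03) = 20.82, so λ = 20.82/456.9 = 0.04558 per min.

0.046 per min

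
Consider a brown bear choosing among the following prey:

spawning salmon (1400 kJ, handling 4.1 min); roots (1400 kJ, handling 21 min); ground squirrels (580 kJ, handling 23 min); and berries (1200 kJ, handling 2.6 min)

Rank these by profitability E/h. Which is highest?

Profitability E/h (kJ/min): spawning salmon = 1400/4.1 = 341, roots = 1400/21 = 66.7, ground squirrels = 580/23 = 25.2, berries = 1200/2.6 = 462.
Ranked: berries > spawning salmon > roots > ground squirrels.

berries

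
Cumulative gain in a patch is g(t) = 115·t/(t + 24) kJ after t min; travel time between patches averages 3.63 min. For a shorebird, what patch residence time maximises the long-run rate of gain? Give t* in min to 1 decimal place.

Maximise g(t)/(T+t): set derivative to zero → g'(t)(T+t) = g(t).
g'(t) = 115·24/(t + 24)². Setting 115·24/(t+24)² = 115t/[(t+24)(3.63+t)] gives 24(3.63+t) = t(t+24), so t² = 24×3.63 = 87.12.
t* = √87.12 = 9.334 min.

9.3 min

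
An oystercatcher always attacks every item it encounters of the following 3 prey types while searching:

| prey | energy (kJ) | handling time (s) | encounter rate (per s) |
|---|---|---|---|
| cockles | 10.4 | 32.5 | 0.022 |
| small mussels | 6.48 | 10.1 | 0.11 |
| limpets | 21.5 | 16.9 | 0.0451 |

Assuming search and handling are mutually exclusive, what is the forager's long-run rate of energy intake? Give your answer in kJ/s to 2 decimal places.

R = (0.022×10.4 + 0.11×6.48 + 0.0451×21.5) / (1 + 0.022×32.5 + 0.11×10.1 + 0.0451×16.9) = 1.911/3.588 = 0.5327 kJ/s.

0.53 kJ/s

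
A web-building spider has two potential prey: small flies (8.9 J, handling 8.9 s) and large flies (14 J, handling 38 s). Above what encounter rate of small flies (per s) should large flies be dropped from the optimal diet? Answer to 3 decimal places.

0.066 per s

The zero-one rule: include large flies iff E₂/h₂ > λE₁/(1+λh₁). Equality gives the switch point.
λE₁h₂ = E₂ + λE₂h₁ ⇒ λ = E₂/(E₁h₂ − E₂h₁) = 14/(338.2 − 124.6) = 0.06554 per s.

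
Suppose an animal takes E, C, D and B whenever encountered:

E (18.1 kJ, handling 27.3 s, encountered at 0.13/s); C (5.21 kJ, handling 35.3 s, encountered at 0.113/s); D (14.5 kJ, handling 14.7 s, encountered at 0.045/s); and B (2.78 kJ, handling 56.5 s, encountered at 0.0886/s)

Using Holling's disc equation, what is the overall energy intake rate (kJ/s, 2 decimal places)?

0.27 kJ/s

R = (0.13×18.1 + 0.113×5.21 + 0.045×14.5 + 0.0886×2.78) / (1 + 0.13×27.3 + 0.113×35.3 + 0.045×14.7 + 0.0886×56.5) = 3.841/14.21 = 0.2704 kJ/s.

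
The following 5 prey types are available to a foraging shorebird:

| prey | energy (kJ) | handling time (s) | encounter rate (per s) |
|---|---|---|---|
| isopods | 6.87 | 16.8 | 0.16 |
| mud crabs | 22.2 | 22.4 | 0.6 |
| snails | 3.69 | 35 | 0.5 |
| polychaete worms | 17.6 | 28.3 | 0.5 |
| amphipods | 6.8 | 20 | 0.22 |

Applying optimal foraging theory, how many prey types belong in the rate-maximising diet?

Rank by E/h (kJ/s): mud crabs 0.991, polychaete worms 0.622, isopods 0.409, amphipods 0.34, snails 0.105. Include each in turn until the next type's E/h falls below the running intake rate.
Rate on top 1: 0.9224. polychaete worms: 0.622 < 0.9224 → exclude; stop.
Optimal diet: mud crabs — 1 of 5 types.

1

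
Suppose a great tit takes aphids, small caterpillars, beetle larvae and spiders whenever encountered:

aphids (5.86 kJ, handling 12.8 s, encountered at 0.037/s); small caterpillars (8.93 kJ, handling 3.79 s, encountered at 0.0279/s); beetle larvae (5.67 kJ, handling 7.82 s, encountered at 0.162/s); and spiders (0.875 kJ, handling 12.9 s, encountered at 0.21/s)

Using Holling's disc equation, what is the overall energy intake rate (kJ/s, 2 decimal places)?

Energy encountered per unit search time: 0.037×5.86 + 0.0279×8.93 + 0.162×5.67 + 0.21×0.875 = 1.568 kJ/s.
Handling time per unit search time: 0.037×12.8 + 0.0279×3.79 + 0.162×7.82 + 0.21×12.9 = 4.555.
Rate = 1.568/(1 + 4.555) = 0.2823 kJ/s.

0.28 kJ/s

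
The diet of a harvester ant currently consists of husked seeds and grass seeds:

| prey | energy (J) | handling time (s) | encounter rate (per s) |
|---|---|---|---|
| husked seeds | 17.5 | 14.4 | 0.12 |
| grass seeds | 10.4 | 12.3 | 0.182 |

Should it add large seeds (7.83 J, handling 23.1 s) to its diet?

Intake rate on the current diet: R = (0.12×17.5 + 0.182×10.4) / (1 + 0.12×14.4 + 0.182×12.3) = 3.993/4.967 = 0.8039 J/s.
Profitability of large seeds: 7.83/23.1 = 0.339 J/s.
Since 0.339 < R, time spent handling large seeds is better spent searching.

No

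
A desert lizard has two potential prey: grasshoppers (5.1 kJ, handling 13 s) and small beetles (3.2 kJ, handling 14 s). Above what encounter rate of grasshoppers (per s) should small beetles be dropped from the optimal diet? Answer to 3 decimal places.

The zero-one rule: include small beetles iff E₂/h₂ > λE₁/(1+λh₁). Equality gives the switch point.
λE₁h₂ = E₂ + λE₂h₁ ⇒ λ = E₂/(E₁h₂ − E₂h₁) = 3.2/(71.4 − 41.6) = 0.1074 per s.

0.107 per s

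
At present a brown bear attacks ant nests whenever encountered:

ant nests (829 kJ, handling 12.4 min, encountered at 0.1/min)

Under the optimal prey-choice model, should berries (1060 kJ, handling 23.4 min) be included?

Yes

Intake rate on the current diet: R = (0.1×829) / (1 + 0.1×12.4) = 82.9/2.24 = 37.01 kJ/min.
Profitability of berries: 1060/23.4 = 45.3 kJ/min.
45.3 > 37.01, so adding berries raises the average — include it.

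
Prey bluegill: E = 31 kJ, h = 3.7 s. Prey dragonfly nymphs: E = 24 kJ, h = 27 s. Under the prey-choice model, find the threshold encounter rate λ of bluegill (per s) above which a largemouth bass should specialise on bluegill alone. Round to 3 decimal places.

At the threshold, the rate on bluegill alone equals the profitability of dragonfly nymphs: λ·31/(1 + λ·3.7) = 24/27 = 0.8889.
Rearranging, λ(31 − 0.8889×3.7) = 0.8889, so λ = 0.8889/27.71 = 0.03208 per s.

0.032 per s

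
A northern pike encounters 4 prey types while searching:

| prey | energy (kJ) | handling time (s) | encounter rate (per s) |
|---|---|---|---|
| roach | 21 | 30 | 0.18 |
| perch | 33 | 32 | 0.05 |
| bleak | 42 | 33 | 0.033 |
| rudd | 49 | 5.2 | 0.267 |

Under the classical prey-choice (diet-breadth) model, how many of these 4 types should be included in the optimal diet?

1

Profitabilities (E/h, kJ/s): rudd 9.42, bleak 1.27, perch 1.03, roach 0.7. Add prey in this order while the next type's profitability exceeds the intake rate on those already taken.
Rate on top 1: 5.478. bleak: 1.27 < 5.478 → exclude; stop.
Optimal diet: rudd — 1 of 4 types.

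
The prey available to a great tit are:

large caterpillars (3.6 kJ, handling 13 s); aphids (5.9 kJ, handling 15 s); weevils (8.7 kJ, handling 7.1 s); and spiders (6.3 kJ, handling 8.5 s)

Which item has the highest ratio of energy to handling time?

weevils

Profitability E/h (kJ/s): large caterpillars = 3.6/13 = 0.277, aphids = 5.9/15 = 0.393, weevils = 8.7/7.1 = 1.23, spiders = 6.3/8.5 = 0.741.
Ranked: weevils > spiders > aphids > large caterpillars.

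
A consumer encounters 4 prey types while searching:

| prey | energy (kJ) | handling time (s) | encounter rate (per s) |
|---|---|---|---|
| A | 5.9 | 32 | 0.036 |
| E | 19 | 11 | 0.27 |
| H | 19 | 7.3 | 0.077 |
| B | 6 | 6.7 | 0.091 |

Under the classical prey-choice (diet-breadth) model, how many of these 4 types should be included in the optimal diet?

E/h in descending order: H 2.6, E 1.73, B 0.896, A 0.184 kJ/s. The optimal diet is the largest prefix of this list for which every included type satisfies E_i/h_i > R on the types above it.
Rate on top 1: 0.9366. E: 1.73 > 0.9366 → include.
Rate on top 2: 1.455. B: 0.896 < 1.455 → exclude; stop.
Optimal diet: H, E — 2 of 4 types.

2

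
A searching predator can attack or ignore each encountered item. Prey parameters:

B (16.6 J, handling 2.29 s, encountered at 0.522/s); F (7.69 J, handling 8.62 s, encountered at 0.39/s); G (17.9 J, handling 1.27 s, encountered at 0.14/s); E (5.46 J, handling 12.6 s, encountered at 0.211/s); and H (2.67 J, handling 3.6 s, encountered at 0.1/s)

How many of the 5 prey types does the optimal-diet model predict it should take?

Rank by E/h (J/s): G 14.1, B 7.25, F 0.892, H 0.742, E 0.433. Include each in turn until the next type's E/h falls below the running intake rate.
Rate on top 1: 2.128. B: 7.25 > 2.128 → include.
Rate on top 2: 4.707. F: 0.892 < 4.707 → exclude; stop.
Optimal diet: G, B — 2 of 5 types.

2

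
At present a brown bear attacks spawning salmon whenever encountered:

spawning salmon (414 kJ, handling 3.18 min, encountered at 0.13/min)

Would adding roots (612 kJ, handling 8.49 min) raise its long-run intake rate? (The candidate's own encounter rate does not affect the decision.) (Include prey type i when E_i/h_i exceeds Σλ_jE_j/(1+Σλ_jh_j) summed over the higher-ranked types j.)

Yes

Current rate: (0.13×414)/(1 + 0.13×3.18) = 38.08 kJ/min.
roots: E/h = 612/8.49 = 72.08 kJ/min.
Since 72.08 > R, including roots increases the long-run rate.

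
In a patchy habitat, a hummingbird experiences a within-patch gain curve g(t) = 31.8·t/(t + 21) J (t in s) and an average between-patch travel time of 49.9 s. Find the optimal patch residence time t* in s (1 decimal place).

32.4 s

Maximise g(t)/(T+t): set derivative to zero → g'(t)(T+t) = g(t).
g'(t) = 31.8·21/(t + 21)². Setting 31.8·21/(t+21)² = 31.8t/[(t+21)(49.9+t)] gives 21(49.9+t) = t(t+21), so t² = 21×49.9 = 1048.
t* = √1048 = 32.37 s.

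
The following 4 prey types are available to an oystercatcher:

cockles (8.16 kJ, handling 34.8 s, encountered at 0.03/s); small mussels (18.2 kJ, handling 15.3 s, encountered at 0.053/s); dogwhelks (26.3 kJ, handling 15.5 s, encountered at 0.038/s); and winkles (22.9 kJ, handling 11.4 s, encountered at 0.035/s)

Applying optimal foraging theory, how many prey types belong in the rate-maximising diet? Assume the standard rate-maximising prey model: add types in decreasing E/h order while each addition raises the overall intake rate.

3

Profitabilities (E/h, kJ/s): winkles 2.01, dogwhelks 1.7, small mussels 1.19, cockles 0.234. Add prey in this order while the next type's profitability exceeds the intake rate on those already taken.
Rate on top 1: 0.5729. dogwhelks: 1.7 > 0.5729 → include.
Rate on top 2: 0.9059. small mussels: 1.19 > 0.9059 → include.
Rate on top 3: 0.9881. cockles: 0.234 < 0.9881 → exclude; stop.
Optimal diet: winkles, dogwhelks, small mussels — 3 of 4 types.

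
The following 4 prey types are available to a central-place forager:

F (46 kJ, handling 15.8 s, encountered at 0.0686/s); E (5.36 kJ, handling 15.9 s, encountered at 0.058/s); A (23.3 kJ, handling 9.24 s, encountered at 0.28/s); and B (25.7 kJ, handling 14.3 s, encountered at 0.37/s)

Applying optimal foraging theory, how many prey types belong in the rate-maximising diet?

Rank by E/h (kJ/s): F 2.91, A 2.52, B 1.8, E 0.337. Include each in turn until the next type's E/h falls below the running intake rate.
Rate on top 1: 1.514. A: 2.52 > 1.514 → include.
Rate on top 2: 2.072. B: 1.8 < 2.072 → exclude; stop.
Optimal diet: F, A — 2 of 4 types.

2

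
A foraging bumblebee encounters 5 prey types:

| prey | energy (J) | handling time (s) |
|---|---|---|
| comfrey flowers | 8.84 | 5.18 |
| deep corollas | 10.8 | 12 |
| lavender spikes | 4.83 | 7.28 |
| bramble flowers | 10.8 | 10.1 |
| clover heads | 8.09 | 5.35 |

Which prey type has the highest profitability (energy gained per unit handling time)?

Profitability E/h (J/s): comfrey flowers = 8.84/5.18 = 1.71, deep corollas = 10.8/12 = 0.9, lavender spikes = 4.83/7.28 = 0.663, bramble flowers = 10.8/10.1 = 1.07, clover heads = 8.09/5.35 = 1.51.
Ranked: comfrey flowers > clover heads > bramble flowers > deep corollas > lavender spikes.

comfrey flowers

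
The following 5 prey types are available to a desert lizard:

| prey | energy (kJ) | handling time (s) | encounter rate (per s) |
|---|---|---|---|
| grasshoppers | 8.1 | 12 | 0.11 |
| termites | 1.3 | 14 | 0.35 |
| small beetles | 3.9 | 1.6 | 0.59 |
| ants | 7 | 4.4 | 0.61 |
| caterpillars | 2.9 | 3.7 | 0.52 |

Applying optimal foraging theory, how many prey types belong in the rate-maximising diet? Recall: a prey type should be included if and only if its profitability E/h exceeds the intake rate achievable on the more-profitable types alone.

E/h in descending order: small beetles 2.44, ants 1.59, caterpillars 0.784, grasshoppers 0.675, termites 0.0929 kJ/s. The optimal diet is the largest prefix of this list for which every included type satisfies E_i/h_i > R on the types above it.
Rate on top 1: 1.184. ants: 1.59 > 1.184 → include.
Rate on top 2: 1.42. caterpillars: 0.784 < 1.42 → exclude; stop.
Optimal diet: small beetles, ants — 2 of 5 types.

2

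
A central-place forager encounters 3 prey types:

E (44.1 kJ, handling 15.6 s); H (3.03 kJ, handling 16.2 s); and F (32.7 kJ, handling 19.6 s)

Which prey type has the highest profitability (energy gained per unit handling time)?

In descending order of E/h:
E: 44.1/15.6 = 2.83 kJ/s
F: 32.7/19.6 = 1.67 kJ/s
H: 3.03/16.2 = 0.187 kJ/s

E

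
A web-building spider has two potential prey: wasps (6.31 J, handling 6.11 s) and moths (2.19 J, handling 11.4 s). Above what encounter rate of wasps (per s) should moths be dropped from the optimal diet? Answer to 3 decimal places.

At the threshold, the rate on wasps alone equals the profitability of moths: λ·6.31/(1 + λ·6.11) = 2.19/11.4 = 0.1921.
Rearranging, λ(6.31 − 0.1921×6.11) = 0.1921, so λ = 0.1921/5.136 = 0.0374 per s.

0.037 per s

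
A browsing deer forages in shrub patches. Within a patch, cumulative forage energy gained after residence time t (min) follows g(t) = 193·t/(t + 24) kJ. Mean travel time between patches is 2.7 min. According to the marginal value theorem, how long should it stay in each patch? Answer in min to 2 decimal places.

Optimal t* satisfies g'(t*) = g(t*)/(T + t*).
g'(t) = 193·24/(t + 24)². Setting 193·24/(t+24)² = 193t/[(t+24)(2.7+t)] gives 24(2.7+t) = t(t+24), so t² = 24×2.7 = 64.8.
t* = √64.8 = 8.05 min.

8.05 min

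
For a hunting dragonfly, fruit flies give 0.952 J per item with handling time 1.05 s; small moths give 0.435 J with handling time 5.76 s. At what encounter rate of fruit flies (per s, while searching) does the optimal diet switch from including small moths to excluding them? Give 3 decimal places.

The zero-one rule: include small moths iff E₂/h₂ > λE₁/(1+λh₁). Equality gives the switch point.
λE₁h₂ = E₂ + λE₂h₁ ⇒ λ = E₂/(E₁h₂ − E₂h₁) = 0.435/(5.484 − 0.4567) = 0.08654 per s.

0.087 per s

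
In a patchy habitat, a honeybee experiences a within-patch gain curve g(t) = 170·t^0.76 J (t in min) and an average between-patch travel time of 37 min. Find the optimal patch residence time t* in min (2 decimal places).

117.17 min

By the marginal value theorem, leave when the instantaneous gain rate g'(t) equals the habitat-wide average g(t)/(T + t).
g'(t) = 0.76·170·t^-0.24. Setting 0.76·170·t^-0.24 = 170·t^0.76/(37+t) gives 0.76(37+t) = t, so 0.24·t = 0.76×37.
t* = 0.76×37/0.24 = 117.2 min.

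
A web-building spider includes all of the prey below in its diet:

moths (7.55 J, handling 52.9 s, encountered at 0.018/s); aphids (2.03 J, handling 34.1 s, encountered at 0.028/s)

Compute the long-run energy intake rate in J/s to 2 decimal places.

0.07 J/s

Energy encountered per unit search time: 0.018×7.55 + 0.028×2.03 = 0.1927 J/s.
Handling time per unit search time: 0.018×52.9 + 0.028×34.1 = 1.907.
Rate = 0.1927/(1 + 1.907) = 0.0663 J/s.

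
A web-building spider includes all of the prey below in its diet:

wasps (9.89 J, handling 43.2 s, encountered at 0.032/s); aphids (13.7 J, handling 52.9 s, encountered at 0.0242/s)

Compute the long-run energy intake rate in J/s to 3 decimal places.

0.177 J/s

R = (0.032×9.89 + 0.0242×13.7) / (1 + 0.032×43.2 + 0.0242×52.9) = 0.648/3.663 = 0.1769 J/s.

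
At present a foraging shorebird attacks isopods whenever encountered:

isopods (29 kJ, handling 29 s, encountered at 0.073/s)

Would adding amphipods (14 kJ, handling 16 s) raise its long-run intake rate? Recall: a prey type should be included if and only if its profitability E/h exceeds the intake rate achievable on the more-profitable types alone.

On isopods alone, R = ΣλE/(1+Σλh) = 2.117/3.117 = 0.6792 kJ/s.
Profitability of amphipods: 14/16 = 0.875 kJ/s.
Since 0.875 > R, including amphipods increases the long-run rate.

Yes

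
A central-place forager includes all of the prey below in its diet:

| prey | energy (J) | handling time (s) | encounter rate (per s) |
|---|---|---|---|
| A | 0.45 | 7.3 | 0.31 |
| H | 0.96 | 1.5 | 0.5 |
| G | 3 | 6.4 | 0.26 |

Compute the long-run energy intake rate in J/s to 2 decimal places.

0.25 J/s

R = Σλ_iE_i / (1 + Σλ_ih_i)
Numerator: 0.31×0.45 + 0.5×0.96 + 0.26×3 = 1.399
Denominator: 1 + 0.31×7.3 + 0.5×1.5 + 0.26×6.4 = 5.677
R = 1.399/5.677 = 0.2465 J/s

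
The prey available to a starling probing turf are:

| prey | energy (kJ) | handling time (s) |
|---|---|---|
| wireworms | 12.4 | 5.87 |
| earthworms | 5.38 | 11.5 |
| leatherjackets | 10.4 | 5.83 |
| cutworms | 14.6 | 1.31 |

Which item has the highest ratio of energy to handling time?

In descending order of E/h:
cutworms: 14.6/1.31 = 11.1 kJ/s
wireworms: 12.4/5.87 = 2.11 kJ/s
leatherjackets: 10.4/5.83 = 1.78 kJ/s
earthworms: 5.38/11.5 = 0.468 kJ/s

cutworms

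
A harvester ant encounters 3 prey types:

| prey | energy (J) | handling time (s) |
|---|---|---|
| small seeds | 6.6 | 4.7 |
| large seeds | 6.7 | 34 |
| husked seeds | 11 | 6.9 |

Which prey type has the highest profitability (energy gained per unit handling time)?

husked seeds

In descending order of E/h:
husked seeds: 11/6.9 = 1.59 J/s
small seeds: 6.6/4.7 = 1.4 J/s
large seeds: 6.7/34 = 0.197 J/s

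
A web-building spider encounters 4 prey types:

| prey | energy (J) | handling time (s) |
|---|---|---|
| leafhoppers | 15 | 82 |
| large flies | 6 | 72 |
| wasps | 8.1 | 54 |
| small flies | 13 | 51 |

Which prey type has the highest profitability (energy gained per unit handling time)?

small flies

In descending order of E/h:
small flies: 13/51 = 0.255 J/s
leafhoppers: 15/82 = 0.183 J/s
wasps: 8.1/54 = 0.15 J/s
large flies: 6/72 = 0.0833 J/s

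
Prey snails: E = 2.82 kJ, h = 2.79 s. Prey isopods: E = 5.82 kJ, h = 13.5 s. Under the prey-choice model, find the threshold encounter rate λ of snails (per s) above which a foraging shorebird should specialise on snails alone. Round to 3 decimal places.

0.267 per s

At the threshold, the rate on snails alone equals the profitability of isopods: λ·2.82/(1 + λ·2.79) = 5.82/13.5 = 0.4311.
Rearranging, λ(2.82 − 0.4311×2.79) = 0.4311, so λ = 0.4311/1.617 = 0.2666 per s.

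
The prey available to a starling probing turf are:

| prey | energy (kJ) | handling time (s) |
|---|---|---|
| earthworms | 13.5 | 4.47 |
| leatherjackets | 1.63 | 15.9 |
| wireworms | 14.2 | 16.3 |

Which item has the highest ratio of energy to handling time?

earthworms

Profitability E/h (kJ/s): earthworms = 13.5/4.47 = 3.02, leatherjackets = 1.63/15.9 = 0.103, wireworms = 14.2/16.3 = 0.871.
Ranked: earthworms > wireworms > leatherjackets.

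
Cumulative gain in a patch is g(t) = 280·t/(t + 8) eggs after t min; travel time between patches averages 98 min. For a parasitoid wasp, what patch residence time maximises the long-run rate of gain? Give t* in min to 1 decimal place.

28.0 min

By the marginal value theorem, leave when the instantaneous gain rate g'(t) equals the habitat-wide average g(t)/(T + t).
g'(t) = 280·8/(t + 8)². Setting 280·8/(t+8)² = 280t/[(t+8)(98+t)] gives 8(98+t) = t(t+8), so t² = 8×98 = 784.
t* = √784 = 28 min.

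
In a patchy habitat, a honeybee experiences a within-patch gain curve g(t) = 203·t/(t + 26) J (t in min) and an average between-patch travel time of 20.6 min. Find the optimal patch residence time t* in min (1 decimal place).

Optimal t* satisfies g'(t*) = g(t*)/(T + t*).
g'(t) = 203·26/(t + 26)². Setting 203·26/(t+26)² = 203t/[(t+26)(20.6+t)] gives 26(20.6+t) = t(t+26), so t² = 26×20.6 = 535.6.
t* = √535.6 = 23.14 min.

23.1 min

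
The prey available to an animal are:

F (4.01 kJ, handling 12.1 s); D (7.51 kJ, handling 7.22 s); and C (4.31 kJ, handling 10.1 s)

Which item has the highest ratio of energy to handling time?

Profitability E/h (kJ/s): F = 4.01/12.1 = 0.331, D = 7.51/7.22 = 1.04, C = 4.31/10.1 = 0.427.
Ranked: D > C > F.

D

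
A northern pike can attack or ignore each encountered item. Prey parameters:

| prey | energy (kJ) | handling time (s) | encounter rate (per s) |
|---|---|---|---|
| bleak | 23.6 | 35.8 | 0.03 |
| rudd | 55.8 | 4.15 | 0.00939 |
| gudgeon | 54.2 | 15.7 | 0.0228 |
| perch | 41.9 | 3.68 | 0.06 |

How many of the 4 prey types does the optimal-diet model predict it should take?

3

Profitabilities (E/h, kJ/s): rudd 13.4, perch 11.4, gudgeon 3.45, bleak 0.659. Add prey in this order while the next type's profitability exceeds the intake rate on those already taken.
Rate on top 1: 0.5043. perch: 11.4 > 0.5043 → include.
Rate on top 2: 2.412. gudgeon: 3.45 > 2.412 → include.
Rate on top 3: 2.642. bleak: 0.659 < 2.642 → exclude; stop.
Optimal diet: rudd, perch, gudgeon — 3 of 4 types.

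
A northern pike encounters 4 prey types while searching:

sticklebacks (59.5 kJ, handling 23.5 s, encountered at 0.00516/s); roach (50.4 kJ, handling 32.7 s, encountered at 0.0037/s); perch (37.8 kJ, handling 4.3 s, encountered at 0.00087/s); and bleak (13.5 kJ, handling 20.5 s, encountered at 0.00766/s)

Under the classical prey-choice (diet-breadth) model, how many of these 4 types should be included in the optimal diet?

4

Profitabilities (E/h, kJ/s): perch 8.79, sticklebacks 2.53, roach 1.54, bleak 0.659. Add prey in this order while the next type's profitability exceeds the intake rate on those already taken.
Rate on top 1: 0.03276. sticklebacks: 2.53 > 0.03276 → include.
Rate on top 2: 0.3021. roach: 1.54 > 0.3021 → include.
Rate on top 3: 0.4225. bleak: 0.659 > 0.4225 → include.
Optimal diet: perch, sticklebacks, roach, bleak — 4 of 4 types.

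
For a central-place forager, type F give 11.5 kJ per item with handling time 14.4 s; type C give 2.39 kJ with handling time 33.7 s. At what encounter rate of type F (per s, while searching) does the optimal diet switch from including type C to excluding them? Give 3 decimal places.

Drop type C once their profitability E₂/h₂ falls below the rate achievable on type F alone: E₂/h₂ = λE₁/(1 + λh₁).
Solve for λ: λE₁h₂ = E₂(1 + λh₁) → λ(E₁h₂ − E₂h₁) = E₂ → λ = E₂/(E₁h₂ − E₂h₁).
λ = 2.39/(11.5×33.7 − 2.39×14.4) = 2.39/353.1 = 0.006768 per s.

0.007 per s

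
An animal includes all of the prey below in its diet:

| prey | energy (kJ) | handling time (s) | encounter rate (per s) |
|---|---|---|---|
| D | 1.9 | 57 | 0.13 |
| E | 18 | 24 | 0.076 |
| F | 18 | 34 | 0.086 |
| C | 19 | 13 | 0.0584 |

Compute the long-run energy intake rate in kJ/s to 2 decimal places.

R = (0.13×1.9 + 0.076×18 + 0.086×18 + 0.0584×19) / (1 + 0.13×57 + 0.076×24 + 0.086×34 + 0.0584×13) = 4.273/13.92 = 0.307 kJ/s.

0.31 kJ/s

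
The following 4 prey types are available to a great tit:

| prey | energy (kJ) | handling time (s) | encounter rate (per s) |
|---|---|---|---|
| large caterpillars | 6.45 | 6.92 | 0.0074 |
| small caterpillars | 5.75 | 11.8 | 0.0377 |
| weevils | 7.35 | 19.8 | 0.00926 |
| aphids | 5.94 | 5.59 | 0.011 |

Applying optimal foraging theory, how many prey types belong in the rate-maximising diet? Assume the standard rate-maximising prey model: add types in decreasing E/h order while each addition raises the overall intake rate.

4

E/h in descending order: aphids 1.06, large caterpillars 0.932, small caterpillars 0.487, weevils 0.371 kJ/s. The optimal diet is the largest prefix of this list for which every included type satisfies E_i/h_i > R on the types above it.
Rate on top 1: 0.06155. large caterpillars: 0.932 > 0.06155 → include.
Rate on top 2: 0.1016. small caterpillars: 0.487 > 0.1016 → include.
Rate on top 3: 0.2118. weevils: 0.371 > 0.2118 → include.
Optimal diet: aphids, large caterpillars, small caterpillars, weevils — 4 of 4 types.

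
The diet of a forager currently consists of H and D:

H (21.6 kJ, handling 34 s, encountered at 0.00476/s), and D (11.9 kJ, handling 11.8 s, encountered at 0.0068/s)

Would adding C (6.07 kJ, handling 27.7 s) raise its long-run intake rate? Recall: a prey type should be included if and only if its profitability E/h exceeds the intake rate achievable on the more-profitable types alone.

Intake rate on the current diet: R = (0.00476×21.6 + 0.0068×11.9) / (1 + 0.00476×34 + 0.0068×11.8) = 0.1837/1.242 = 0.1479 kJ/s.
C: E/h = 6.07/27.7 = 0.2191 kJ/s.
0.2191 > 0.1479, so adding C raises the average — include it.

Yes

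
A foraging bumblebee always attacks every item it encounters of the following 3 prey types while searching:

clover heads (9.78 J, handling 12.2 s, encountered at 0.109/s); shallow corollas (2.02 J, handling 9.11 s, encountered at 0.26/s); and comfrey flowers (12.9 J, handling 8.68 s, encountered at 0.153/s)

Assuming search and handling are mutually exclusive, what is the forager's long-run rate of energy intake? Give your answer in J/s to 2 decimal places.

R = (0.109×9.78 + 0.26×2.02 + 0.153×12.9) / (1 + 0.109×12.2 + 0.26×9.11 + 0.153×8.68) = 3.565/6.026 = 0.5915 J/s.

0.59 J/s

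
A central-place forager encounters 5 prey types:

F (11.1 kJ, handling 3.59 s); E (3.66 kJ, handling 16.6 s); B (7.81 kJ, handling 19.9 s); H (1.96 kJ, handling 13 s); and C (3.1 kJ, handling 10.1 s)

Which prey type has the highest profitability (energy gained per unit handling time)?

Profitability E/h (kJ/s): F = 11.1/3.59 = 3.09, E = 3.66/16.6 = 0.22, B = 7.81/19.9 = 0.392, H = 1.96/13 = 0.151, C = 3.1/10.1 = 0.307.
Ranked: F > B > C > E > H.

F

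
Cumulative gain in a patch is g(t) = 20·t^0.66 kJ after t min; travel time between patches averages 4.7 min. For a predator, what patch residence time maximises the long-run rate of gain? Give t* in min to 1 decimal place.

Maximise g(t)/(T+t): set derivative to zero → g'(t)(T+t) = g(t).
g'(t) = 0.66·20·t^-0.34. Setting 0.66·20·t^-0.34 = 20·t^0.66/(4.7+t) gives 0.66(4.7+t) = t, so 0.34·t = 0.66×4.7.
t* = 0.66×4.7/0.34 = 9.124 min.

9.1 min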